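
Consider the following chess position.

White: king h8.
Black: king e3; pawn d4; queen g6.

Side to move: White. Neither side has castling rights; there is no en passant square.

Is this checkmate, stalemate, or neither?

White to move; white king on h8.
In check: no.
King squares — g7: attacked by Qg6; h7: attacked by Qg6; g8: attacked by Qg6.
Legal moves for White: none.
Not in check and no legal moves → stalemate.

stalemate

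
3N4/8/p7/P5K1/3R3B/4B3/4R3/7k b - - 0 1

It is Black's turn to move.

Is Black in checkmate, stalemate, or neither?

stalemate

Black to move; black king on h1.
In check: no.
King squares — g1: attacked by Be3; g2: attacked by Re2; h2: attacked by Re2.
Legal moves for Black: none.
Not in check and no legal moves → stalemate.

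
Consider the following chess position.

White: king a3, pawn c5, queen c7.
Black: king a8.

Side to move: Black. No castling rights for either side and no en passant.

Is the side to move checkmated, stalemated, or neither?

stalemate

Black to move; black king on a8.
In check: no.
King squares — a7: attacked by Qc7; b7: attacked by Qc7; b8: attacked by Qc7.
Legal moves for Black: none.
Not in check and no legal moves → stalemate.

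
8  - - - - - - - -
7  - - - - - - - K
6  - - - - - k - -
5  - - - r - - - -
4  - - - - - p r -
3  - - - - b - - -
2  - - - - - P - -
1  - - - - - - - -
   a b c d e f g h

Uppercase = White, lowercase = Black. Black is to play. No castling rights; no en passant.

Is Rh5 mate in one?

After Rh5: white king on h7; in check: yes, from the black rook on h5.
King squares — g6: attacked by Rg4; h6: attacked by Rh5; g7: attacked by Rg4; g8: attacked by Rg4; h8: attacked by Rh5.
White has no legal moves → checkmate.

yes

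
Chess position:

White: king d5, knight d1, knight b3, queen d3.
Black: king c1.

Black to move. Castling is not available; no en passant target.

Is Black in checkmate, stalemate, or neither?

checkmate

Black to move; black king on c1.
In check: yes, from the white knight on b3.
King squares — b1: attacked by Qd3; d1: attacked by Qd3; b2: attacked by Nd1; c2: attacked by Qd3; d2: attacked by Nb3.
Legal moves for Black: none.
In check with no legal moves → checkmate.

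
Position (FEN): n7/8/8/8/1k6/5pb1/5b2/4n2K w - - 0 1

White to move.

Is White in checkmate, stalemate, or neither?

stalemate

White to move; white king on h1.
In check: no.
King squares — g1: attacked by Bf2; g2: attacked by Ne1; h2: attacked by Bg3.
Legal moves for White: none.
Not in check and no legal moves → stalemate.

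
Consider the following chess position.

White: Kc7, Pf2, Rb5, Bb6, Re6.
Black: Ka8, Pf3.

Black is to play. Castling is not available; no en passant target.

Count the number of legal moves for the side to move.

0

Black to move; king on a8.
In check: no.
Legal moves: none.
Count: 0.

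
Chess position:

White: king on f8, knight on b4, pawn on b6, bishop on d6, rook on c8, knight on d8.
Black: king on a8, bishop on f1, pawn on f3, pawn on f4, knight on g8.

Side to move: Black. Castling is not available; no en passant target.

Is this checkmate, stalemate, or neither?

Black to move; black king on a8.
In check: yes, from the white rook on c8.
King squares — a7: attacked by Pb6; b7: attacked by Nd8; b8: attacked by Bd6.
Legal moves for Black: none.
In check with no legal moves → checkmate.

checkmate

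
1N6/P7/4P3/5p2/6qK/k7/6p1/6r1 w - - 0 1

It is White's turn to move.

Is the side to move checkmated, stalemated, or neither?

checkmate

White to move; white king on h4.
In check: yes, from the black queen on g4.
King squares — g3: attacked by Qg4; h3: attacked by Qg4; g4: attacked by Pf5; g5: attacked by Qg4; h5: attacked by Qg4.
Legal moves for White: none.
In check with no legal moves → checkmate.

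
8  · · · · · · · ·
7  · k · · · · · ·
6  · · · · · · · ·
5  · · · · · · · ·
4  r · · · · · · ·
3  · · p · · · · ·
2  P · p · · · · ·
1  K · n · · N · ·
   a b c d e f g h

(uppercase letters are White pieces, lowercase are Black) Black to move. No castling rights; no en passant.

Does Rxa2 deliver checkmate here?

yes

After Rxa2: white king on a1; in check: yes, from the black rook on a2.
King squares — b1: attacked by Pc2; a2: attacked by Nc1; b2: attacked by Ra2.
White has no legal moves → checkmate.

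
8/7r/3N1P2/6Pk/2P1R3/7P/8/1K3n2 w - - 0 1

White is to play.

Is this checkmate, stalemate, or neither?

White to move; white king on b1.
In check: no.
Legal moves for White include: Ne8, Nc8, Nf7, Nb7, Nf5, Nb5, Re8, Re7, Re6, Re5, Rh4+, Rg4, Rf4, Rd4, Re3, Re2, Re1, Kc2, ... (list truncated; more exist).
White has legal moves and is not in check → neither.

neither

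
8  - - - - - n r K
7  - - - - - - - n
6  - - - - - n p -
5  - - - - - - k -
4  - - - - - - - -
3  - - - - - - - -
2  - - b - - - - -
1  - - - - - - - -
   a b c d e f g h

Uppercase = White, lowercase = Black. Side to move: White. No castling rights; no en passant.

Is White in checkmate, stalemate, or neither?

checkmate

White to move; white king on h8.
In check: yes, from the black rook on g8.
King squares — g7: attacked by Rg8; h7: attacked by Nf6; g8: attacked by Nf6.
Legal moves for White: none.
In check with no legal moves → checkmate.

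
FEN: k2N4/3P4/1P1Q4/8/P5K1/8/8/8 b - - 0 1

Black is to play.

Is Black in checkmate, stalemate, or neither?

Black to move; black king on a8.
In check: no.
King squares — a7: attacked by Pb6; b7: attacked by Nd8; b8: attacked by Qd6.
Legal moves for Black: none.
Not in check and no legal moves → stalemate.

stalemate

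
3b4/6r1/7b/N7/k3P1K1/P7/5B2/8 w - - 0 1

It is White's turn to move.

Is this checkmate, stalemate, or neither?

neither

White to move; white king on g4.
In check: yes, from the black rook on g7.
Legal moves for White: Kh5, Kf5, Kh3, Kf3.
White is in check but has 4 legal moves → neither.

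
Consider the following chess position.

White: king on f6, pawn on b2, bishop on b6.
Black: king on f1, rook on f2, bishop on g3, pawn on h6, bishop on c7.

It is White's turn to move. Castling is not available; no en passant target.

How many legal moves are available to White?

5

White to move; king on f6.
In check: yes, from the black rook on f2.
Legal moves: Kg7, Ke7, Kg6, Ke6, Bxf2.
Count: 5.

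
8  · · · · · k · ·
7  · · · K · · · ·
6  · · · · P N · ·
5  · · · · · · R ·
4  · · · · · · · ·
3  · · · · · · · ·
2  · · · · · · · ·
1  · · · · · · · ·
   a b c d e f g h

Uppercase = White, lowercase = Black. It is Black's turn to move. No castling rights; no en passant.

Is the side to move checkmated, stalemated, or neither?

stalemate

Black to move; black king on f8.
In check: no.
King squares — e7: attacked by Kd7; f7: attacked by Pe6; g7: attacked by Rg5; e8: attacked by Nf6; g8: attacked by Rg5.
Legal moves for Black: none.
Not in check and no legal moves → stalemate.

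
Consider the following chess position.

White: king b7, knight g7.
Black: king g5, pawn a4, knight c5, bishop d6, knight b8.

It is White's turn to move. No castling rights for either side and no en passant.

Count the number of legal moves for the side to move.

4

White to move; king on b7.
In check: yes, from the black knight on c5.
Legal moves: Kc8, Ka8, Ka7, Kb6.
Count: 4.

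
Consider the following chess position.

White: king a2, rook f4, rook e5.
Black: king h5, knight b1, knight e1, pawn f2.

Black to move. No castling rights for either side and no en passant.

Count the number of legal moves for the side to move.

2

Black to move; king on h5.
In check: yes, from the white rook on e5.
Legal moves: Kh6, Kg6.
Count: 2.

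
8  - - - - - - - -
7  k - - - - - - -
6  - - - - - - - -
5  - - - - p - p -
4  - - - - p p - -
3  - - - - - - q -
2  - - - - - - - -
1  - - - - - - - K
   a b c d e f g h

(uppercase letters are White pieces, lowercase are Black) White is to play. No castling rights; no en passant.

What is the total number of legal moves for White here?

White to move; king on h1.
In check: no.
Legal moves: none.
Count: 0.

0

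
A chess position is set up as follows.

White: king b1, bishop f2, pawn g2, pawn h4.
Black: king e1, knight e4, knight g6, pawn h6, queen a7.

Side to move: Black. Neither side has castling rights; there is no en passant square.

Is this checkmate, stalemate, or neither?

neither

Black to move; black king on e1.
In check: yes, from the white bishop on f2.
Legal moves for Black: Kxf2, Ke2, Kd2, Kf1, Kd1, Qxf2, Nxf2.
Black is in check but has 7 legal moves → neither.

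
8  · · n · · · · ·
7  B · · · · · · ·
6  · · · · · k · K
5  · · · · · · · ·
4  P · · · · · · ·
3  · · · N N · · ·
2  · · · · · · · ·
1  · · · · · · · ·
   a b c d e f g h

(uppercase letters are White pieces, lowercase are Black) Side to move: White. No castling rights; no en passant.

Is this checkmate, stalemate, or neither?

neither

White to move; white king on h6.
In check: no.
Legal moves for White include: Bb8, Bb6, Bc5, Bd4+, Kh7, Kh5, Nf5, Nd5+, Ng4+, Nc4, Ng2, Nc2, Nf1, Nd1, Ne5, Nc5, Nf4, Nb4, ... (list truncated; more exist).
White has legal moves and is not in check → neither.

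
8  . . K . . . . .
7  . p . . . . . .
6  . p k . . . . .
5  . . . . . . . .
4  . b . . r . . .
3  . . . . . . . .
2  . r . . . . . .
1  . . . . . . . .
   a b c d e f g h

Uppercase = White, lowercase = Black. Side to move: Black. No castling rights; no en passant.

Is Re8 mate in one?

After Re8: white king on c8; in check: yes, from the black rook on e8.
King squares — b7: attacked by Kc6; c7: attacked by Kc6; d7: attacked by Kc6; b8: attacked by Re8; d8: attacked by Re8.
White has no legal moves → checkmate.

yes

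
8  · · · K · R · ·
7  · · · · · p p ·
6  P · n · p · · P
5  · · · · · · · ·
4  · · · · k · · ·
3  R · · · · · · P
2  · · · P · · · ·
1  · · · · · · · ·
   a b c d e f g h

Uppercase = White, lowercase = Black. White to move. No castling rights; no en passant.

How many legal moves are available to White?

4

White to move; king on d8.
In check: yes, from the black knight on c6.
Legal moves: Ke8, Kc8, Kd7, Kc7.
Count: 4.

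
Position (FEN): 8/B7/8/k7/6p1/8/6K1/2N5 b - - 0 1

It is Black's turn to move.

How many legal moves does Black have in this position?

Black to move; king on a5.
In check: no.
Legal moves: Ka6, Kb5, Kb4, Ka4, g3.
Count: 5.

5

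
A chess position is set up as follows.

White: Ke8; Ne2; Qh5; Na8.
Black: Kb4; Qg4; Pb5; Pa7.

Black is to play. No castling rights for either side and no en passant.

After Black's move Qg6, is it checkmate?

no

After Qg6: white king on e8; in check: yes, from the black queen on g6.
White has 5 legal replies: Kf8, Kd8, Ke7, Kd7, Qxg6.
In check but a legal move exists → not checkmate.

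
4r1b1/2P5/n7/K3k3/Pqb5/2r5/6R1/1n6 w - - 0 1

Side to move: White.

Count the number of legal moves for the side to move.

White to move; king on a5.
In check: yes, from the black queen on b4.
Legal moves: none.
Count: 0.

0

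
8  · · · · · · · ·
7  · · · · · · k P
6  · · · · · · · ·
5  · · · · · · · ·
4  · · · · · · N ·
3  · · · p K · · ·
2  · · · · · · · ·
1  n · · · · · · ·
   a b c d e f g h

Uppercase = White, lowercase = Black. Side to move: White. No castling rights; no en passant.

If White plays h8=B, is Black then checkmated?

After h8=B: black king on g7; in check: yes, from the white bishop on h8.
Black has 6 legal replies: Kxh8, Kg8, Kf8, Kh7, Kf7, Kg6.
In check but a legal move exists → not checkmate.

no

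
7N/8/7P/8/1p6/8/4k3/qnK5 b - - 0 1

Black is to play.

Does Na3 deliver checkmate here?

After Na3: white king on c1; in check: yes, from the black queen on a1.
King squares — b1: attacked by Qa1; d1: attacked by Qa1; b2: attacked by Qa1; c2: attacked by Na3; d2: attacked by Ke2.
White has no legal moves → checkmate.

yes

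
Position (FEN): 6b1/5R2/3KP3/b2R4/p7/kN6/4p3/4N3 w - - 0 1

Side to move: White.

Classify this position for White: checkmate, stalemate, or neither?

neither

White to move; white king on d6.
In check: no.
Legal moves for White include: Rf8, Rh7, Rg7, Re7, Rd7, Rc7, Rb7, Ra7, Rf6, Rff5, Rf4, Rf3, Rf2, Rf1, Ke7, Kd7, Kc6, Ke5, ... (list truncated; more exist).
White has legal moves and is not in check → neither.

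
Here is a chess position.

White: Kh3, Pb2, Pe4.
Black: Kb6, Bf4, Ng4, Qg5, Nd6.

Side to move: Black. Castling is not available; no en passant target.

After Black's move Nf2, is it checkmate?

After Nf2: white king on h3; in check: yes, from the black knight on f2.
King squares — g2: attacked by Qg5; h2: attacked by Bf4; g3: attacked by Bf4; g4: attacked by Nf2; h4: attacked by Qg5.
White has no legal moves → checkmate.

yes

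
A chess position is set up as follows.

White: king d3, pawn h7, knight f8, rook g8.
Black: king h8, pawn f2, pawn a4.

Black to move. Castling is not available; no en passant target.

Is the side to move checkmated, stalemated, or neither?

checkmate

Black to move; black king on h8.
In check: yes, from the white rook on g8.
King squares — g7: attacked by Rg8; h7: attacked by Nf8; g8: attacked by Ph7.
Legal moves for Black: none.
In check with no legal moves → checkmate.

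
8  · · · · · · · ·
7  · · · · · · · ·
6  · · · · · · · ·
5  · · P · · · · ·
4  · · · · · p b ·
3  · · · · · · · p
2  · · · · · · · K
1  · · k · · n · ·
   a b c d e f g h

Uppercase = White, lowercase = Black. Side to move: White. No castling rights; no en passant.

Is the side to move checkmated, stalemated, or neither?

neither

White to move; white king on h2.
In check: yes, from the black knight on f1.
Legal moves for White: Kh1, Kg1.
White is in check but has 2 legal moves → neither.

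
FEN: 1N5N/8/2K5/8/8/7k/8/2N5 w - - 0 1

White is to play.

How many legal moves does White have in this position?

White to move; king on c6.
In check: no.
Legal moves: Nf7, Ng6, Nd7, Na6, Kd7, Kc7, Kb7, Kd6, Kb6, Kd5, Kc5, Kb5, Nd3, Nb3, Ne2, Na2.
Count: 16.

16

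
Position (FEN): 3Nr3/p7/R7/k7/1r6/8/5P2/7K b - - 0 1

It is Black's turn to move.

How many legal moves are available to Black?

2

Black to move; king on a5.
In check: yes, from the white rook on a6.
Legal moves: Kxa6, Kb5.
Count: 2.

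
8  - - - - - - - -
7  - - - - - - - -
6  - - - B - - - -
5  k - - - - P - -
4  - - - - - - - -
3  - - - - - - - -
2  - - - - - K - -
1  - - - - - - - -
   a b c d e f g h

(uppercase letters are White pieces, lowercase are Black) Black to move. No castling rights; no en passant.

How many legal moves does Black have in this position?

4

Black to move; king on a5.
In check: no.
Legal moves: Kb6, Ka6, Kb5, Ka4.
Count: 4.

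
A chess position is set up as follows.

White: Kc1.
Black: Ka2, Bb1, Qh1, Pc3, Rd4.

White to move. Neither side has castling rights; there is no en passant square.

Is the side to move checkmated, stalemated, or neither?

checkmate

White to move; white king on c1.
In check: yes, from the black queen on h1.
King squares — b1: attacked by Qh1; d1: attacked by Qh1; b2: attacked by Ka2; c2: attacked by Bb1; d2: attacked by Pc3.
Legal moves for White: none.
In check with no legal moves → checkmate.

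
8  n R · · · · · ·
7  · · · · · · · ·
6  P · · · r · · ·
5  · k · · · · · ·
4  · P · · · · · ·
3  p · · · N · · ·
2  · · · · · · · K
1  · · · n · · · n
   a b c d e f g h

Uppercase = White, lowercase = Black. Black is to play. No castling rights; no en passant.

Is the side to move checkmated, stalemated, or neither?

Black to move; black king on b5.
In check: yes, from the white rook on b8.
Legal moves for Black: Kc6, Kxa6, Ka4, Nb6, Rb6.
Black is in check but has 5 legal moves → neither.

neither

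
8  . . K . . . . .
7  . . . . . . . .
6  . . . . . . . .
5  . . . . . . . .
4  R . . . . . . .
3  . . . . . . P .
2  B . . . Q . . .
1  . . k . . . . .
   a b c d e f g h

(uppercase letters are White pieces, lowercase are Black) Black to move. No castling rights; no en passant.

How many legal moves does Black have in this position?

Black to move; king on c1.
In check: no.
Legal moves: none.
Count: 0.

0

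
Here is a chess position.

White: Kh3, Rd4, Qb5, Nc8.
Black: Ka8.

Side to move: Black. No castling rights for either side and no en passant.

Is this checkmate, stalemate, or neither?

stalemate

Black to move; black king on a8.
In check: no.
King squares — a7: attacked by Nc8; b7: attacked by Qb5; b8: attacked by Qb5.
Legal moves for Black: none.
Not in check and no legal moves → stalemate.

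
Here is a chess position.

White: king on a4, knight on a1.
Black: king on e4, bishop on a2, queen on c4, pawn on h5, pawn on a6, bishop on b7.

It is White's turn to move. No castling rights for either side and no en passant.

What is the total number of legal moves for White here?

White to move; king on a4.
In check: yes, from the black queen on c4.
Legal moves: Ka5, Ka3.
Count: 2.

2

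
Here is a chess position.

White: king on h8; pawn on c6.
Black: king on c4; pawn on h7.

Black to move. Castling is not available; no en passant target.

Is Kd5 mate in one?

After Kd5: white king on h8; in check: no.
White is not in check, so this cannot be checkmate.

no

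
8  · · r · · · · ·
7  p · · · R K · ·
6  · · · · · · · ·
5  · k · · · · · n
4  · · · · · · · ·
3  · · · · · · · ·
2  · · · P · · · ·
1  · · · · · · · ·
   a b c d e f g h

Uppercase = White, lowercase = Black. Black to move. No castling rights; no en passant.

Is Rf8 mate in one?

After Rf8: white king on f7; in check: yes, from the black rook on f8.
White has 3 legal replies: Kxf8, Kg6, Ke6.
In check but a legal move exists → not checkmate.

no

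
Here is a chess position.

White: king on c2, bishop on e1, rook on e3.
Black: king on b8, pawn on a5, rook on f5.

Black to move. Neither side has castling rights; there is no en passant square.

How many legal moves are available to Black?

Black to move; king on b8.
In check: no.
Legal moves: Kc8, Ka8, Kc7, Kb7, Ka7, Rf8, Rf7, Rf6, Rh5, Rg5, Re5, Rd5, Rc5+, Rb5, Rf4, Rf3, Rf2+, Rf1, a4.
Count: 19.

19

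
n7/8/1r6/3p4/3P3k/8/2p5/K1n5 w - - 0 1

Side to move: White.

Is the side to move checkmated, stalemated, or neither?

stalemate

White to move; white king on a1.
In check: no.
King squares — b1: attacked by Pc2; a2: attacked by Nc1; b2: attacked by Rb6.
Legal moves for White: none.
Not in check and no legal moves → stalemate.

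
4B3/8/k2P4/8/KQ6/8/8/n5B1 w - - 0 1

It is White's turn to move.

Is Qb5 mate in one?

After Qb5: black king on a6; in check: yes, from the white queen on b5.
King squares — a5: attacked by Ka4; b5: attacked by Ka4; b6: attacked by Bg1; a7: attacked by Bg1; b7: attacked by Qb5.
Black has no legal moves → checkmate.

yes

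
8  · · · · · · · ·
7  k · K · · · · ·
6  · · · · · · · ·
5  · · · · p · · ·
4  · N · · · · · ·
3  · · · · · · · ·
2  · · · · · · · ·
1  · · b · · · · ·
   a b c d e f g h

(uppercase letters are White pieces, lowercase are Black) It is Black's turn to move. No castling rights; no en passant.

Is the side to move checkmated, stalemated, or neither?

Black to move; black king on a7.
In check: no.
Legal moves for Black: Ka8, Bh6, Bg5, Bf4, Be3, Ba3, Bd2, Bb2, e4.
Black has 9 legal moves and is not in check → neither.

neither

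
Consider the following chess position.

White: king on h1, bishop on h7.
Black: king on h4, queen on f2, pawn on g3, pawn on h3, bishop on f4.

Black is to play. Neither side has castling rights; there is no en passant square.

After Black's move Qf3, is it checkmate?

After Qf3: white king on h1; in check: yes, from the black queen on f3.
White has 1 legal reply: Kg1.
In check but a legal move exists → not checkmate.

no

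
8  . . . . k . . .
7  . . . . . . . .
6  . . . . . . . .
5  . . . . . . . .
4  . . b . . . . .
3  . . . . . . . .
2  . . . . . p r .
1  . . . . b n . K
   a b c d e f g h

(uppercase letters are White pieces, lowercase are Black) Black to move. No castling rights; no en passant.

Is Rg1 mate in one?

After Rg1: white king on h1; in check: yes, from the black rook on g1.
King squares — g1: attacked by Pf2; g2: attacked by Rg1; h2: attacked by Nf1.
White has no legal moves → checkmate.

yes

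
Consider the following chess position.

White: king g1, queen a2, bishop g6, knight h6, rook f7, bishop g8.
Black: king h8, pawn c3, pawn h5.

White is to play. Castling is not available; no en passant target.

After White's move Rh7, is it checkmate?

After Rh7: black king on h8; in check: yes, from the white rook on h7.
King squares — g7: attacked by Rh7; h7: attacked by Bg6; g8: attacked by Qa2.
Black has no legal moves → checkmate.

yes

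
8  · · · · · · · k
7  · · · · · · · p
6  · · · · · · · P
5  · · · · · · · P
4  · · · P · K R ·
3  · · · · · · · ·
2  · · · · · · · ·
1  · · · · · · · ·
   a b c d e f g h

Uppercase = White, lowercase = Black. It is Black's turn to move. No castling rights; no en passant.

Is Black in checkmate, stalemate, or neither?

stalemate

Black to move; black king on h8.
In check: no.
King squares — g7: attacked by Rg4; h7: own pawn; g8: attacked by Rg4.
Legal moves for Black: none.
Not in check and no legal moves → stalemate.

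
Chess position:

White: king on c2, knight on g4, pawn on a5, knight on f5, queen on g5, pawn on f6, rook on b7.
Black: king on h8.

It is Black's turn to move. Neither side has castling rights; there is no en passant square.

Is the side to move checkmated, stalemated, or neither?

stalemate

Black to move; black king on h8.
In check: no.
King squares — g7: attacked by Nf5; h7: attacked by Rb7; g8: attacked by Qg5.
Legal moves for Black: none.
Not in check and no legal moves → stalemate.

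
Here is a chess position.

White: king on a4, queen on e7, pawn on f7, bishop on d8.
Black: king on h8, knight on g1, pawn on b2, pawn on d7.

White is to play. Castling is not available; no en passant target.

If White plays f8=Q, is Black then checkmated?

yes

After f8=Q: black king on h8; in check: yes, from the white queen on f8.
King squares — g7: attacked by Qe7; h7: attacked by Qe7; g8: attacked by Qf8.
Black has no legal moves → checkmate.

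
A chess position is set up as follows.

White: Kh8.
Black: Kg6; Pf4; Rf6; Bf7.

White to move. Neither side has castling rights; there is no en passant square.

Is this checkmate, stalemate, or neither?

stalemate

White to move; white king on h8.
In check: no.
King squares — g7: attacked by Kg6; h7: attacked by Kg6; g8: attacked by Bf7.
Legal moves for White: none.
Not in check and no legal moves → stalemate.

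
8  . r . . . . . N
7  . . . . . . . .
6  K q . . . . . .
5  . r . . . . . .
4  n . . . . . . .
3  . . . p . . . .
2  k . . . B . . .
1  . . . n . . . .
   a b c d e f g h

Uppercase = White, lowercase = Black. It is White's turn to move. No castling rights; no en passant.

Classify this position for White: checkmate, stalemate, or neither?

checkmate

White to move; white king on a6.
In check: yes, from the black queen on b6.
King squares — a5: attacked by Rb5; b5: attacked by Qb6; b6: attacked by Na4; a7: attacked by Qb6; b7: attacked by Qb6.
Legal moves for White: none.
In check with no legal moves → checkmate.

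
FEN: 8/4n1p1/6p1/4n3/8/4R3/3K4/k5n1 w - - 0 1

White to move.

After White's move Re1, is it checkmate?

no

After Re1: black king on a1; in check: yes, from the white rook on e1.
Black has 2 legal replies: Kb2, Ka2.
In check but a legal move exists → not checkmate.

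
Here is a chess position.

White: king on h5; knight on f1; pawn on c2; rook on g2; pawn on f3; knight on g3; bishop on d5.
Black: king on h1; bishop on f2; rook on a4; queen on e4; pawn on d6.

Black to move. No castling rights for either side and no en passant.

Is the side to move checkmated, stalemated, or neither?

neither

Black to move; black king on h1.
In check: yes, from the white knight on g3.
King squares — g1: attacked by Rg2; g2: available; h2: attacked by Nf1.
Legal moves for Black: Kxg2, Bxg3.
Black is in check but has 2 legal moves → neither.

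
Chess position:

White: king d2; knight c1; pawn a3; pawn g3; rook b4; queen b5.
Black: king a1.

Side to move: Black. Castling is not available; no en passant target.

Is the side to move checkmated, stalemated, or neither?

Black to move; black king on a1.
In check: no.
King squares — b1: attacked by Rb4; a2: attacked by Nc1; b2: attacked by Rb4.
Legal moves for Black: none.
Not in check and no legal moves → stalemate.

stalemate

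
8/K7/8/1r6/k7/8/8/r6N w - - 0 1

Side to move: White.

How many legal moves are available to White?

4

White to move; king on a7.
In check: no.
Legal moves: Ka8, Ka6, Ng3, Nf2.
Count: 4.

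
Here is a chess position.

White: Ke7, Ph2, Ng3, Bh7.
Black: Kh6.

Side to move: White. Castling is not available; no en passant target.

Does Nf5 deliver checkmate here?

no

After Nf5: black king on h6; in check: yes, from the white knight on f5.
Black has 3 legal replies: Kxh7, Kh5, Kg5.
In check but a legal move exists → not checkmate.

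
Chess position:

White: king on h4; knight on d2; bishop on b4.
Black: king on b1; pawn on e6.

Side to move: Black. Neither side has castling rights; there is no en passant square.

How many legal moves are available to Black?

5

Black to move; king on b1.
In check: yes, from the white knight on d2.
Legal moves: Kc2, Kb2, Ka2, Kc1, Ka1.
Count: 5.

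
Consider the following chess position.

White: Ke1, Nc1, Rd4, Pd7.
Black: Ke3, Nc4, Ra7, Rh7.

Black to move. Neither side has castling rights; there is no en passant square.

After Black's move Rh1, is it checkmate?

yes

After Rh1: white king on e1; in check: yes, from the black rook on h1.
King squares — d1: attacked by Rh1; f1: attacked by Rh1; d2: attacked by Ke3; e2: attacked by Ke3; f2: attacked by Ke3.
White has no legal moves → checkmate.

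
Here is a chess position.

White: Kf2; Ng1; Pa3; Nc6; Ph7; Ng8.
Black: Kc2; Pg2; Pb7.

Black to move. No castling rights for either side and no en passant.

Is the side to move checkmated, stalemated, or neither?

Black to move; black king on c2.
In check: no.
Legal moves for Black: Kd3, Kc3, Kb3, Kd2, Kb2, Kd1, Kc1, Kb1, bxc6, b6, b5.
Black has 11 legal moves and is not in check → neither.

neither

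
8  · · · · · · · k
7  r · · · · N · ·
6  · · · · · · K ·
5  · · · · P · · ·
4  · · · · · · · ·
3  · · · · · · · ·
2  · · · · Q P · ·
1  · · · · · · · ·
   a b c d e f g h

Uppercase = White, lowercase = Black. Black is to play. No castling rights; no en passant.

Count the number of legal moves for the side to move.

2

Black to move; king on h8.
In check: yes, from the white knight on f7.
Legal moves: Kg8, Rxf7.
Count: 2.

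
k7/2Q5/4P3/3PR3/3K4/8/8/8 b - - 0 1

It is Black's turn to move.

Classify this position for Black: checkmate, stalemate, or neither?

Black to move; black king on a8.
In check: no.
King squares — a7: attacked by Qc7; b7: attacked by Qc7; b8: attacked by Qc7.
Legal moves for Black: none.
Not in check and no legal moves → stalemate.

stalemate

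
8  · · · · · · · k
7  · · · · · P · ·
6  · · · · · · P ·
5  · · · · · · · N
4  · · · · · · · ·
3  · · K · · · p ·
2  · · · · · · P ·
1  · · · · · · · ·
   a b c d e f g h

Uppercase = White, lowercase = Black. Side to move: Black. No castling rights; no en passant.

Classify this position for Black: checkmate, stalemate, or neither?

Black to move; black king on h8.
In check: no.
King squares — g7: attacked by Nh5; h7: attacked by Pg6; g8: attacked by Pf7.
Legal moves for Black: none.
Not in check and no legal moves → stalemate.

stalemate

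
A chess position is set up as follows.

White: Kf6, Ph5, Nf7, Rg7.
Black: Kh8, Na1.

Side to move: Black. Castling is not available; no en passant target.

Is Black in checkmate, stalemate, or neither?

Black to move; black king on h8.
In check: yes, from the white knight on f7.
King squares — g7: attacked by Kf6; h7: attacked by Rg7; g8: attacked by Rg7.
Legal moves for Black: none.
In check with no legal moves → checkmate.

checkmate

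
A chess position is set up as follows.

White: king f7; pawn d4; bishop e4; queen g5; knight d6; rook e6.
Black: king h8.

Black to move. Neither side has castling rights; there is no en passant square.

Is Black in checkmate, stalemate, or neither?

stalemate

Black to move; black king on h8.
In check: no.
King squares — g7: attacked by Qg5; h7: attacked by Be4; g8: attacked by Qg5.
Legal moves for Black: none.
Not in check and no legal moves → stalemate.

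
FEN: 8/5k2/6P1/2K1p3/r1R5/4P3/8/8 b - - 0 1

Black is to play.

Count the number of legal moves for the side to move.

8

Black to move; king on f7.
In check: yes, from the white pawn on g6.
Legal moves: Kg8, Kf8, Ke8, Kg7, Ke7, Kxg6, Kf6, Ke6.
Count: 8.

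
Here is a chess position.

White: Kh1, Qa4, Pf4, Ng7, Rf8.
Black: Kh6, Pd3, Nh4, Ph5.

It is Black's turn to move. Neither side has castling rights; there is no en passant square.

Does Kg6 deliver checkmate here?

After Kg6: white king on h1; in check: no.
White is not in check, so this cannot be checkmate.

no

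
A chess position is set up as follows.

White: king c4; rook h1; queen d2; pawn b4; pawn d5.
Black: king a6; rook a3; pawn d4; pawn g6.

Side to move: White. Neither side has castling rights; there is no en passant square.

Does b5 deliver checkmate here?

After b5: black king on a6; in check: yes, from the white pawn on b5.
Black has 3 legal replies: Kb7, Ka7, Kb6.
In check but a legal move exists → not checkmate.

no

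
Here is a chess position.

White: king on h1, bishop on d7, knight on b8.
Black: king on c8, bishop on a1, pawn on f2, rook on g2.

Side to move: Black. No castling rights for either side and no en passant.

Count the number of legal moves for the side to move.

4

Black to move; king on c8.
In check: yes, from the white bishop on d7.
Legal moves: Kd8, Kxb8, Kc7, Kb7.
Count: 4.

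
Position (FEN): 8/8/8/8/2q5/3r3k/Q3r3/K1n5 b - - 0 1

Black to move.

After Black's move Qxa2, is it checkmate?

yes

After Qxa2: white king on a1; in check: yes, from the black queen on a2.
King squares — b1: attacked by Qa2; a2: attacked by Nc1; b2: attacked by Qa2.
White has no legal moves → checkmate.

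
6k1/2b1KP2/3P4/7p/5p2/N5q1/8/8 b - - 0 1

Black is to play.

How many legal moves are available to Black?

3

Black to move; king on g8.
In check: yes, from the white pawn on f7.
Legal moves: Kh8, Kh7, Kg7.
Count: 3.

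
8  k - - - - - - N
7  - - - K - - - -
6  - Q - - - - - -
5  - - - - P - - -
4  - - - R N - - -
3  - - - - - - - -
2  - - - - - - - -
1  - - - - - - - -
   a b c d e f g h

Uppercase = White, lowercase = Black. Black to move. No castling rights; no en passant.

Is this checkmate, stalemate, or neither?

stalemate

Black to move; black king on a8.
In check: no.
King squares — a7: attacked by Qb6; b7: attacked by Qb6; b8: attacked by Qb6.
Legal moves for Black: none.
Not in check and no legal moves → stalemate.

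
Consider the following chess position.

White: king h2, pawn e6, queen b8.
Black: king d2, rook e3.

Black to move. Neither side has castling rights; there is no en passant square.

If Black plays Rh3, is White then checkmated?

After Rh3: white king on h2; in check: yes, from the black rook on h3.
White has 3 legal replies: Kxh3, Kg2, Kg1.
In check but a legal move exists → not checkmate.

no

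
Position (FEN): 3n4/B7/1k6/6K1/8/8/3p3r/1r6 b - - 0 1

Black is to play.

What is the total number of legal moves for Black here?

7

Black to move; king on b6.
In check: yes, from the white bishop on a7.
Legal moves: Kc7, Kb7, Kxa7, Kc6, Ka6, Kb5, Ka5.
Count: 7.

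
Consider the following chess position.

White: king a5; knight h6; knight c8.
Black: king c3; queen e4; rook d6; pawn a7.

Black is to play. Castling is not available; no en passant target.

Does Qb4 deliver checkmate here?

After Qb4: white king on a5; in check: yes, from the black queen on b4.
King squares — a4: attacked by Qb4; b4: attacked by Kc3; b5: attacked by Qb4; a6: attacked by Rd6; b6: attacked by Qb4.
White has no legal moves → checkmate.

yes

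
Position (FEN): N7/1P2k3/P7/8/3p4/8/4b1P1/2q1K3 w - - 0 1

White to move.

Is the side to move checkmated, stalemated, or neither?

neither

White to move; white king on e1.
In check: yes, from the black queen on c1.
King squares — d1: attacked by Qc1; f1: attacked by Qc1; d2: attacked by Qc1; e2: available; f2: available.
Legal moves for White: Kf2, Kxe2.
White is in check but has 2 legal moves → neither.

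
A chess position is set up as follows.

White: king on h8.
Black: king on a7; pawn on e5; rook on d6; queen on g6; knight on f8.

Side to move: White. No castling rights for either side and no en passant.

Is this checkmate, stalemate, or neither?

stalemate

White to move; white king on h8.
In check: no.
King squares — g7: attacked by Qg6; h7: attacked by Qg6; g8: attacked by Qg6.
Legal moves for White: none.
Not in check and no legal moves → stalemate.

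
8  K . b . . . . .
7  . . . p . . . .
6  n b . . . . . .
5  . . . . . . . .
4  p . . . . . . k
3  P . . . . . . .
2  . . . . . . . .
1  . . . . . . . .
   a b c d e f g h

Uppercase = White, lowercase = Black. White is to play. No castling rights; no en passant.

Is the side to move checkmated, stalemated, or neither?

White to move; white king on a8.
In check: no.
King squares — a7: attacked by Bb6; b7: attacked by Bc8; b8: attacked by Na6.
Legal moves for White: none.
Not in check and no legal moves → stalemate.

stalemate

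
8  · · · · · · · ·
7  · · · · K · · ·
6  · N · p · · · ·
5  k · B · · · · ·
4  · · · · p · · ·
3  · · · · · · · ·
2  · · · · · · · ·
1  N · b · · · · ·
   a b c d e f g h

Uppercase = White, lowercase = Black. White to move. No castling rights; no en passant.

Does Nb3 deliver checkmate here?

After Nb3: black king on a5; in check: yes, from the white knight on b3.
Black has 2 legal replies: Ka6, Kb5.
In check but a legal move exists → not checkmate.

no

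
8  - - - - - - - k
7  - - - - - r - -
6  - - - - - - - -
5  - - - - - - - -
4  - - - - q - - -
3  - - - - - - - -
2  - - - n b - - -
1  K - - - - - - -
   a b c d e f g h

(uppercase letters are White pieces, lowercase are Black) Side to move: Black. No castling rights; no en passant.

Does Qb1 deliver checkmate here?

yes

After Qb1: white king on a1; in check: yes, from the black queen on b1.
King squares — b1: attacked by Nd2; a2: attacked by Qb1; b2: attacked by Qb1.
White has no legal moves → checkmate.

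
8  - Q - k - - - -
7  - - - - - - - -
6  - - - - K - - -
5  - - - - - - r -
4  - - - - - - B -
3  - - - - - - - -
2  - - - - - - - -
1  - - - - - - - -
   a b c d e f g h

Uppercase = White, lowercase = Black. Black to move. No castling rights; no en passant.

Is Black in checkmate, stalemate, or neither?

checkmate

Black to move; black king on d8.
In check: yes, from the white queen on b8.
King squares — c7: attacked by Qb8; d7: attacked by Ke6; e7: attacked by Ke6; c8: attacked by Qb8; e8: attacked by Qb8.
Legal moves for Black: none.
In check with no legal moves → checkmate.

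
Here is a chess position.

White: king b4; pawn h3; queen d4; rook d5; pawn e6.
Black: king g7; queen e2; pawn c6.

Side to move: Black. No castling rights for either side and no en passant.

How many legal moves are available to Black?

6

Black to move; king on g7.
In check: yes, from the white queen on d4.
Legal moves: Kg8, Kf8, Kh7, Kh6, Kg6, Qe5.
Count: 6.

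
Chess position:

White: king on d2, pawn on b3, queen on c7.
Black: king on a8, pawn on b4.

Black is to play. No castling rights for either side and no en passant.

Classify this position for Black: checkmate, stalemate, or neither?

stalemate

Black to move; black king on a8.
In check: no.
King squares — a7: attacked by Qc7; b7: attacked by Qc7; b8: attacked by Qc7.
Legal moves for Black: none.
Not in check and no legal moves → stalemate.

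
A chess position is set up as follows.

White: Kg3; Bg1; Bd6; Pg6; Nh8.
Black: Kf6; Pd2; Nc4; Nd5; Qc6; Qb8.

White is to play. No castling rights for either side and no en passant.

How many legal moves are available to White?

White to move; king on g3.
In check: no.
Legal moves: Nf7, Bxb8, Bc7, Be5+, Bf4, Kh4, Kg4, Kh3, Kf3, Kh2, Kg2, Kf2, Ba7, Bb6, Bc5, Bd4+, Be3, Bh2, Bf2, g7.
Count: 20.

20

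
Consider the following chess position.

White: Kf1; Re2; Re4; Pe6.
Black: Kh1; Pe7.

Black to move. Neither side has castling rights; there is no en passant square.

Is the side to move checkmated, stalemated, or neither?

stalemate

Black to move; black king on h1.
In check: no.
King squares — g1: attacked by Kf1; g2: attacked by Kf1; h2: attacked by Re2.
Legal moves for Black: none.
Not in check and no legal moves → stalemate.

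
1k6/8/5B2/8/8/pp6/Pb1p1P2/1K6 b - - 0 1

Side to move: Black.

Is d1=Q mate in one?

yes

After d1=Q: white king on b1; in check: yes, from the black queen on d1.
King squares — a1: attacked by Qd1; c1: attacked by Qd1; a2: own pawn; b2: attacked by Pa3; c2: attacked by Qd1.
White has no legal moves → checkmate.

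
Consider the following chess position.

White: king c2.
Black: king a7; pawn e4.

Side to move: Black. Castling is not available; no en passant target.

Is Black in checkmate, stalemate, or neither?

neither

Black to move; black king on a7.
In check: no.
Legal moves for Black: Kb8, Ka8, Kb7, Kb6, Ka6, e3.
Black has 6 legal moves and is not in check → neither.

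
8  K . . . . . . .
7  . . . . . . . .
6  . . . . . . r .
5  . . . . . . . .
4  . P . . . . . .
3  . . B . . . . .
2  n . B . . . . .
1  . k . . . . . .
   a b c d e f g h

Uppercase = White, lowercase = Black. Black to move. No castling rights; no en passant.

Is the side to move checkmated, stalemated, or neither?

neither

Black to move; black king on b1.
In check: yes, from the white bishop on c2.
Legal moves for Black: Kxc2, Kc1.
Black is in check but has 2 legal moves → neither.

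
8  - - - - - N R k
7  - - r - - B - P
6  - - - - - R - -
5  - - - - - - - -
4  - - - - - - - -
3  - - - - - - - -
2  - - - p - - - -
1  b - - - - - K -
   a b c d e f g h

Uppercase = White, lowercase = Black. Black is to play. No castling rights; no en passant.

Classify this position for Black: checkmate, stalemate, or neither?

checkmate

Black to move; black king on h8.
In check: yes, from the white rook on g8.
King squares — g7: attacked by Rg8; h7: attacked by Nf8; g8: attacked by Bf7.
Legal moves for Black: none.
In check with no legal moves → checkmate.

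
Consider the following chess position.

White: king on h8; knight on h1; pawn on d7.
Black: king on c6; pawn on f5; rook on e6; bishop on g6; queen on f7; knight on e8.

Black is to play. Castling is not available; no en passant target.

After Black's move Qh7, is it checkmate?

yes

After Qh7: white king on h8; in check: yes, from the black queen on h7.
King squares — g7: attacked by Qh7; h7: attacked by Bg6; g8: attacked by Qh7.
White has no legal moves → checkmate.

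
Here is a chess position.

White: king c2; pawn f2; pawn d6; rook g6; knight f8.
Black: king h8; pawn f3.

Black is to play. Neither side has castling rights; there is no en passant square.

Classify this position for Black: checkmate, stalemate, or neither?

stalemate

Black to move; black king on h8.
In check: no.
King squares — g7: attacked by Rg6; h7: attacked by Nf8; g8: attacked by Rg6.
Legal moves for Black: none.
Not in check and no legal moves → stalemate.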